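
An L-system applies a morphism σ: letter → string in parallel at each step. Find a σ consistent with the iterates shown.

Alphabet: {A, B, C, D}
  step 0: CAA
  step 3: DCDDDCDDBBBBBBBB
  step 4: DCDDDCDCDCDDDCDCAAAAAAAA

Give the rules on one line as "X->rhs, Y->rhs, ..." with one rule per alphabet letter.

  step 3 ⇒ step 4: DCDDDCDDBBBBBBBB ⇒ DC·DD·DC·DC·DC·DD·DC·DC·A·A·A·A·A·A·A·A
    B ↦ A
    C ↦ DD
    D ↦ DC
    A ↦ BB  (constrained at step 0)

A->BB, B->A, C->DD, D->DC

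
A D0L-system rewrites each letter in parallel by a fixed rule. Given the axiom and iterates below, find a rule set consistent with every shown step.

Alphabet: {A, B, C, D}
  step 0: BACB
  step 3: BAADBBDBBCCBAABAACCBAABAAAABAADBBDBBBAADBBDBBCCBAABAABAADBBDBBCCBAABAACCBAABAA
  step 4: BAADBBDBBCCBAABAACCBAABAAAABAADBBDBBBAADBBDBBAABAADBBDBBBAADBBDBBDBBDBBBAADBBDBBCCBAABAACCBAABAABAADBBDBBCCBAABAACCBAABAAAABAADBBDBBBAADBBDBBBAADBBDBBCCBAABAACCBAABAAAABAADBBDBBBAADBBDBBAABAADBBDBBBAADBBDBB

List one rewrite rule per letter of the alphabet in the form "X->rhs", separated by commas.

  step 3 ⇒ step 4: BAADBBDBBCCBAABAACCBAABAAAABAADBBDBBBAADBBDBBCCBAABAABAADBBDBBCCBAABAACCBAABAA ⇒ BAA·DBB·DBB·CC·BAA·BAA·CC·BAA·BAA·A·A·BAA·DBB·DBB·BAA·DBB·DBB·A·A·BAA·DBB·DBB·BAA·DBB·DBB·DBB·DBB·BAA·DBB·DBB·CC·BAA·BAA·CC·BAA·BAA·BAA·DBB·DBB·CC·BAA·BAA·CC·BAA·BAA·A·A·BAA·DBB·DBB·BAA·DBB·DBB·BAA·DBB·DBB·CC·BAA·BAA·CC·BAA·BAA·A·A·BAA·DBB·DBB·BAA·DBB·DBB·A·A·BAA·DBB·DBB·BAA·DBB·DBB
    A ↦ DBB
    B ↦ BAA
    C ↦ A
    D ↦ CC

A->DBB, B->BAA, C->A, D->CC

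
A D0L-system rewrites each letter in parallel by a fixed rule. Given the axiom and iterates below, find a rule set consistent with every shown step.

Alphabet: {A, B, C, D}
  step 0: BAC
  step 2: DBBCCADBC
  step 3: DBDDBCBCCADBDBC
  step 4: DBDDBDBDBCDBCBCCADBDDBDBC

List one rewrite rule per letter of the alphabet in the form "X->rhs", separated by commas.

A->CA, B->D, C->BC, D->DB

  step 3 ⇒ step 4: DBDDBCBCCADBDBC ⇒ DB·D·DB·DB·D·BC·D·BC·BC·CA·DB·D·DB·D·BC
    A ↦ CA
    B ↦ D
    C ↦ BC
    D ↦ DB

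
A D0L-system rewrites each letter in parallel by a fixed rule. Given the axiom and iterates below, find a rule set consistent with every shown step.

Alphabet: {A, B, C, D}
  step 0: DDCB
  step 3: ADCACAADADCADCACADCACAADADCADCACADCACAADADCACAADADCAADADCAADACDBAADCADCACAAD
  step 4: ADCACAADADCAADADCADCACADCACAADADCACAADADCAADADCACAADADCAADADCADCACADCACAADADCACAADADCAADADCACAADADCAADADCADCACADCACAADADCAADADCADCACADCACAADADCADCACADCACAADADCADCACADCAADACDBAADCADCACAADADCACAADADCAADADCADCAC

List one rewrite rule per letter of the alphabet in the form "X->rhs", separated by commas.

  step 3 ⇒ step 4: ADCACAADADCADCACADCACAADADCADCACADCACAADADCACAADADCAADADCAADACDBAADCADCACAAD ⇒ ADC·AC·AAD·ADC·AAD·ADC·ADC·AC·ADC·AC·AAD·ADC·AC·AAD·ADC·AAD·ADC·AC·AAD·ADC·AAD·ADC·ADC·AC·ADC·AC·AAD·ADC·AC·AAD·ADC·AAD·ADC·AC·AAD·ADC·AAD·ADC·ADC·AC·ADC·AC·AAD·ADC·AAD·ADC·ADC·AC·ADC·AC·AAD·ADC·ADC·AC·ADC·AC·AAD·ADC·ADC·AC·ADC·AAD·AC·DBA·ADC·ADC·AC·AAD·ADC·AC·AAD·ADC·AAD·ADC·ADC·AC
    A ↦ ADC
    B ↦ DBA
    C ↦ AAD
    D ↦ AC

A->ADC, B->DBA, C->AAD, D->AC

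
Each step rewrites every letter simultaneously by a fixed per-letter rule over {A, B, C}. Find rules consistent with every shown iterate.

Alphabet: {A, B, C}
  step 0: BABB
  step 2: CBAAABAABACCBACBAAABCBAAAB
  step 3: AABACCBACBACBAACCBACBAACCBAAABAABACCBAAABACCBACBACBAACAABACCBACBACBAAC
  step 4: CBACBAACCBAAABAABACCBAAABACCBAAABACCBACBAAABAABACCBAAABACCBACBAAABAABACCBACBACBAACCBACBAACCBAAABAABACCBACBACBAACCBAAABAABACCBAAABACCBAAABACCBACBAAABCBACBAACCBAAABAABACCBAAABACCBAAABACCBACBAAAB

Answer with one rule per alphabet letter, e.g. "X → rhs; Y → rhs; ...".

  step 3 ⇒ step 4: AABACCBACBACBAACCBACBAACCBAAABAABACCBAAABACCBACBACBAACAABACCBACBACBAAC ⇒ CBA·CBA·AC·CBA·AAB·AAB·AC·CBA·AAB·AC·CBA·AAB·AC·CBA·CBA·AAB·AAB·AC·CBA·AAB·AC·CBA·CBA·AAB·AAB·AC·CBA·CBA·CBA·AC·CBA·CBA·AC·CBA·AAB·AAB·AC·CBA·CBA·CBA·AC·CBA·AAB·AAB·AC·CBA·AAB·AC·CBA·AAB·AC·CBA·CBA·AAB·CBA·CBA·AC·CBA·AAB·AAB·AC·CBA·AAB·AC·CBA·AAB·AC·CBA·CBA·AAB
    A ↦ CBA
    B ↦ AC
    C ↦ AAB

A->CBA, B->AC, C->AAB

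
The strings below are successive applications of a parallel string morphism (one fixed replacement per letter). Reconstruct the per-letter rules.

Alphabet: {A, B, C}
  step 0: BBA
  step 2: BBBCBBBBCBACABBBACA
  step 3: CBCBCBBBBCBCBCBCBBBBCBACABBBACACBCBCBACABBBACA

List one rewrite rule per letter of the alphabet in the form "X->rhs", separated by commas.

A->ACA, B->CB, C->BBB

  step 2 ⇒ step 3: BBBCBBBBCBACABBBACA ⇒ CB·CB·CB·BBB·CB·CB·CB·CB·BBB·CB·ACA·BBB·ACA·CB·CB·CB·ACA·BBB·ACA
    A ↦ ACA
    B ↦ CB
    C ↦ BBB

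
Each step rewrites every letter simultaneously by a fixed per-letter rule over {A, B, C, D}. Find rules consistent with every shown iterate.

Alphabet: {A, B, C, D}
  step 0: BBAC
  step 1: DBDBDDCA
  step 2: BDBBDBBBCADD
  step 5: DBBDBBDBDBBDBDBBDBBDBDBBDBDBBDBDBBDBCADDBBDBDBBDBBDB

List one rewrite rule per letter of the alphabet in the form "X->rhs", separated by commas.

A->DD, B->DB, C->CA, D->B

  step 1 ⇒ step 2: DBDBDDCA ⇒ B·DB·B·DB·B·B·CA·DD
    A ↦ DD
    B ↦ DB
    C ↦ CA
    D ↦ B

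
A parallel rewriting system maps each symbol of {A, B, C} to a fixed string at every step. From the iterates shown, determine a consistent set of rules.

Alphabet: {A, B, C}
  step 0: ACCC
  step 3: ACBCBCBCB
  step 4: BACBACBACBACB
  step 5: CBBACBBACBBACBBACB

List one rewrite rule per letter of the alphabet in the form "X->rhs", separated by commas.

  step 4 ⇒ step 5: BACBACBACBACB ⇒ CB·B·A·CB·B·A·CB·B·A·CB·B·A·CB
    A ↦ B
    B ↦ CB
    C ↦ A

A->B, B->CB, C->A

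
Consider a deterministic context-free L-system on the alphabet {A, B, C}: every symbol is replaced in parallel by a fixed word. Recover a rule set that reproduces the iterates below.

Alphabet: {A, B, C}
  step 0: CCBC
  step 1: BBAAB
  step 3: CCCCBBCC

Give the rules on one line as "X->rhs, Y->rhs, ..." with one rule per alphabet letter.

  step 0 ⇒ step 1: CCBC ⇒ B·B·AA·B
    B ↦ AA
    C ↦ B
    A ↦ C  (constrained at step 1)

A->C, B->AA, C->B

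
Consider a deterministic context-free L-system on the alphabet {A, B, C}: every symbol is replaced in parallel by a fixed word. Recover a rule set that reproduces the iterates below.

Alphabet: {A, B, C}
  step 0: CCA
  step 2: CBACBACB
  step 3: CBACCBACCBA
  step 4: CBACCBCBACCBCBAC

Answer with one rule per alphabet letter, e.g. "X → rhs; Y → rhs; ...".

A->C, B->A, C->CB

  step 3 ⇒ step 4: CBACCBACCBA ⇒ CB·A·C·CB·CB·A·C·CB·CB·A·C
    A ↦ C
    B ↦ A
    C ↦ CB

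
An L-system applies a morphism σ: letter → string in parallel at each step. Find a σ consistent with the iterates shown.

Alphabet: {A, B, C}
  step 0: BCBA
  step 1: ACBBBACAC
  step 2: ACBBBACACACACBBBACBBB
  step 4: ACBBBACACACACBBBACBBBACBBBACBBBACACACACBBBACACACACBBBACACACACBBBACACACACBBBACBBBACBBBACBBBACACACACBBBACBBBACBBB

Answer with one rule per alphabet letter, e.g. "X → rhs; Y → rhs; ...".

  step 1 ⇒ step 2: ACBBBACAC ⇒ AC·BBB·AC·AC·AC·AC·BBB·AC·BBB
    A ↦ AC
    B ↦ AC
    C ↦ BBB

A->AC, B->AC, C->BBB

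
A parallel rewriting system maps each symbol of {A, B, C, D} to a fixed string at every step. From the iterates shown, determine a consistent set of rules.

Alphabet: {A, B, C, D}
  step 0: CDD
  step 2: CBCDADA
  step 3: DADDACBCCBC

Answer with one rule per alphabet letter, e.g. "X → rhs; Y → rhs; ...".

  step 2 ⇒ step 3: CBCDADA ⇒ DA·D·DA·C·BC·C·BC
    A ↦ BC
    B ↦ D
    C ↦ DA
    D ↦ C

A->BC, B->D, C->DA, D->C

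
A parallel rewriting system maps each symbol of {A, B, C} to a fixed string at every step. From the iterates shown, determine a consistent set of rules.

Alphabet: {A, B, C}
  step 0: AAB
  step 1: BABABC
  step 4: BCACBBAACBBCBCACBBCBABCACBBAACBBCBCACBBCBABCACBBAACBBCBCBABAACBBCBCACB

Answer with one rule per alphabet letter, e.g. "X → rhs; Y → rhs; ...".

A->BA, B->BC, C->ACB

  step 0 ⇒ step 1: AAB ⇒ BA·BA·BC
    A ↦ BA
    B ↦ BC
    C ↦ ACB  (constrained at step 1)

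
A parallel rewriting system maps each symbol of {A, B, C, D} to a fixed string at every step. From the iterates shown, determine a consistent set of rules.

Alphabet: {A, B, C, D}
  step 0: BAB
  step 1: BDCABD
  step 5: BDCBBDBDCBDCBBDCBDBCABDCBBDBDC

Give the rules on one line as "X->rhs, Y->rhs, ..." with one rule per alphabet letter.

A->CA, B->BD, C->B, D->C

  step 0 ⇒ step 1: BAB ⇒ BD·CA·BD
    A ↦ CA
    B ↦ BD
    C ↦ B  (constrained at step 1)
    D ↦ C  (constrained at step 1)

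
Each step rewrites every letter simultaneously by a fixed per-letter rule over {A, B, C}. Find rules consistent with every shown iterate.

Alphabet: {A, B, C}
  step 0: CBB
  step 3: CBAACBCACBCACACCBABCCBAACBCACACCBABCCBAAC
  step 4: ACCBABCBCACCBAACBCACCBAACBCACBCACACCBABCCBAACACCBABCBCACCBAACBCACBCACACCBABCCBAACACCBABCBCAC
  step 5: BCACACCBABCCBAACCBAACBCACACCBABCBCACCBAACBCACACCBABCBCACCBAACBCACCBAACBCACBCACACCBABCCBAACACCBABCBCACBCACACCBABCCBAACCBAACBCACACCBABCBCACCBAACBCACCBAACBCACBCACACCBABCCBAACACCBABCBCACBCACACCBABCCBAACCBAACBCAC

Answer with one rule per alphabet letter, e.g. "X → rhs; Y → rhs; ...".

  step 4 ⇒ step 5: ACCBABCBCACCBAACBCACCBAACBCACBCACACCBABCCBAACACCBABCBCACCBAACBCACBCACACCBABCCBAACACCBABCBCAC ⇒ BC·AC·AC·CBA·BC·CBA·AC·CBA·AC·BC·AC·AC·CBA·BC·BC·AC·CBA·AC·BC·AC·AC·CBA·BC·BC·AC·CBA·AC·BC·AC·CBA·AC·BC·AC·BC·AC·AC·CBA·BC·CBA·AC·AC·CBA·BC·BC·AC·BC·AC·AC·CBA·BC·CBA·AC·CBA·AC·BC·AC·AC·CBA·BC·BC·AC·CBA·AC·BC·AC·CBA·AC·BC·AC·BC·AC·AC·CBA·BC·CBA·AC·AC·CBA·BC·BC·AC·BC·AC·AC·CBA·BC·CBA·AC·CBA·AC·BC·AC
    A ↦ BC
    B ↦ CBA
    C ↦ AC

A->BC, B->CBA, C->AC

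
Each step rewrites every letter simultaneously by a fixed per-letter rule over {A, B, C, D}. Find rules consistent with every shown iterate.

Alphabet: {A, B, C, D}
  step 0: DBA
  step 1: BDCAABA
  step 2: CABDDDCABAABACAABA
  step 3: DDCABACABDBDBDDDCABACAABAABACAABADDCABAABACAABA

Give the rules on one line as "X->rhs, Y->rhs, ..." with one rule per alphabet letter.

  step 2 ⇒ step 3: CABDDDCABAABACAABA ⇒ DDC·ABA·CA·BD·BD·BD·DDC·ABA·CA·ABA·ABA·CA·ABA·DDC·ABA·ABA·CA·ABA
    A ↦ ABA
    B ↦ CA
    C ↦ DDC
    D ↦ BD

A->ABA, B->CA, C->DDC, D->BD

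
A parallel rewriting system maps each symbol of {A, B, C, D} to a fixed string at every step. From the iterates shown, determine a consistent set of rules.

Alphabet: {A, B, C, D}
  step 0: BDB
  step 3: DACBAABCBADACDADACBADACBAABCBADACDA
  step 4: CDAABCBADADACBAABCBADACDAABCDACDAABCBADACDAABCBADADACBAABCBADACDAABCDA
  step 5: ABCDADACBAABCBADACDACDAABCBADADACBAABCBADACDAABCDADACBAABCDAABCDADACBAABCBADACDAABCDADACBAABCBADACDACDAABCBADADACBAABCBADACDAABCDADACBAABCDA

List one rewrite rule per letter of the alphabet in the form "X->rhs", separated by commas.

  step 4 ⇒ step 5: CDAABCBADADACBAABCBADACDAABCDACDAABCBADACDAABCBADADACBAABCBADACDAABCDA ⇒ AB·C·DA·DA·CBA·AB·CBA·DA·C·DA·C·DA·AB·CBA·DA·DA·CBA·AB·CBA·DA·C·DA·AB·C·DA·DA·CBA·AB·C·DA·AB·C·DA·DA·CBA·AB·CBA·DA·C·DA·AB·C·DA·DA·CBA·AB·CBA·DA·C·DA·C·DA·AB·CBA·DA·DA·CBA·AB·CBA·DA·C·DA·AB·C·DA·DA·CBA·AB·C·DA
    A ↦ DA
    B ↦ CBA
    C ↦ AB
    D ↦ C

A->DA, B->CBA, C->AB, D->C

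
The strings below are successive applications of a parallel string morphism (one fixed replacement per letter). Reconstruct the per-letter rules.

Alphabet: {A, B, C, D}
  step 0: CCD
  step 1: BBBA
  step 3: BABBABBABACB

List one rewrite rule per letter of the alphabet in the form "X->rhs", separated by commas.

  step 0 ⇒ step 1: CCD ⇒ B·B·BA
    C ↦ B
    D ↦ BA
    A ↦ AC  (constrained at step 1)
    B ↦ DC  (constrained at step 1)

A->AC, B->DC, C->B, D->BA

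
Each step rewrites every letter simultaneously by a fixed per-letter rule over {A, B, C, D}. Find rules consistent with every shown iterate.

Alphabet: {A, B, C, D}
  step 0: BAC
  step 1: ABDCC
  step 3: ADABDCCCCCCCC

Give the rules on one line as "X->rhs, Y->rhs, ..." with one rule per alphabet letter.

A->D, B->AB, C->CC, D->A

  step 0 ⇒ step 1: BAC ⇒ AB·D·CC
    A ↦ D
    B ↦ AB
    C ↦ CC
    D ↦ A  (constrained at step 1)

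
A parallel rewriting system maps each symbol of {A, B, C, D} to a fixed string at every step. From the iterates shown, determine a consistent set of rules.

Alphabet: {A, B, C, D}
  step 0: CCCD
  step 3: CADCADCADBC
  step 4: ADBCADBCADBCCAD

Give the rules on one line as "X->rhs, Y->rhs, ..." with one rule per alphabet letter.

A->B, B->C, C->AD, D->C

  step 3 ⇒ step 4: CADCADCADBC ⇒ AD·B·C·AD·B·C·AD·B·C·C·AD
    A ↦ B
    B ↦ C
    C ↦ AD
    D ↦ C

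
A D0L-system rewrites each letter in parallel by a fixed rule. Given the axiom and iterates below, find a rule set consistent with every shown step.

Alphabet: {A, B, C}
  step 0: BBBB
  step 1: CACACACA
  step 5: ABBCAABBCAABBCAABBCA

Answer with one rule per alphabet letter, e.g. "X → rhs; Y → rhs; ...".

A->B, B->CA, C->A

  step 0 ⇒ step 1: BBBB ⇒ CA·CA·CA·CA
    B ↦ CA
    A ↦ B  (constrained at step 1)
    C ↦ A  (constrained at step 1)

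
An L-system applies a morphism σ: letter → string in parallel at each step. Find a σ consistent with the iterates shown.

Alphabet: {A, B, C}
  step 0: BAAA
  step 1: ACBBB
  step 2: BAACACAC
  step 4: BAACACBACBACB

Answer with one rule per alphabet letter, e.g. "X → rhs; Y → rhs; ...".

A->B, B->AC, C->A

  step 1 ⇒ step 2: ACBBB ⇒ B·A·AC·AC·AC
    A ↦ B
    B ↦ AC
    C ↦ A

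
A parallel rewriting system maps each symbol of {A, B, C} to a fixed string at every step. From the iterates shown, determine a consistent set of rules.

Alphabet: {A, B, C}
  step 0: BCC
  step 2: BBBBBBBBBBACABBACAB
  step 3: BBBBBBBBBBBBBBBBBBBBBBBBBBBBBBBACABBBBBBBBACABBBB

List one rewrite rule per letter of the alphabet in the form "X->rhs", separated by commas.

A->B, B->BBB, C->ACA

  step 2 ⇒ step 3: BBBBBBBBBBACABBACAB ⇒ BBB·BBB·BBB·BBB·BBB·BBB·BBB·BBB·BBB·BBB·B·ACA·B·BBB·BBB·B·ACA·B·BBB
    A ↦ B
    B ↦ BBB
    C ↦ ACA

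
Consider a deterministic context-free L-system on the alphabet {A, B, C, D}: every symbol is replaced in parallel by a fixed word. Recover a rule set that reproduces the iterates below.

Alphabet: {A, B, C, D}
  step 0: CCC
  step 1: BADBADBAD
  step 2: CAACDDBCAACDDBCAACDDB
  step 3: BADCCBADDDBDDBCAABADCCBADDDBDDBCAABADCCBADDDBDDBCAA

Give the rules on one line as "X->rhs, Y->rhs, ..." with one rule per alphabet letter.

  step 2 ⇒ step 3: CAACDDBCAACDDBCAACDDB ⇒ BAD·C·C·BAD·DDB·DDB·CAA·BAD·C·C·BAD·DDB·DDB·CAA·BAD·C·C·BAD·DDB·DDB·CAA
    A ↦ C
    B ↦ CAA
    C ↦ BAD
    D ↦ DDB

A->C, B->CAA, C->BAD, D->DDB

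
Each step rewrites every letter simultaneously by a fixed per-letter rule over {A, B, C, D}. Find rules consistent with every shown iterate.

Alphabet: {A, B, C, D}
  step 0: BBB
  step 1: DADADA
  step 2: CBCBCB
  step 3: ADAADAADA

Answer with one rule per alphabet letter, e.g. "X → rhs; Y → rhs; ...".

A->B, B->DA, C->A, D->C

  step 2 ⇒ step 3: CBCBCB ⇒ A·DA·A·DA·A·DA
    B ↦ DA
    C ↦ A
  step 1 ⇒ step 2: DADADA ⇒ C·B·C·B·C·B
    A ↦ B
  step 1 ⇒ step 2: DADADA ⇒ C·B·C·B·C·B
    D ↦ C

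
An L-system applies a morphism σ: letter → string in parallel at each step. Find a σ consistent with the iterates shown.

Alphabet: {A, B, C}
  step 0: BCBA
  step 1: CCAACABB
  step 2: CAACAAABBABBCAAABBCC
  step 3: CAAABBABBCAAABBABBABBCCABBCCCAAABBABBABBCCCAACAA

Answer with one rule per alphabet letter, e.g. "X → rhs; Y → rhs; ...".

  step 2 ⇒ step 3: CAACAAABBABBCAAABBCC ⇒ CAA·ABB·ABB·CAA·ABB·ABB·ABB·C·C·ABB·C·C·CAA·ABB·ABB·ABB·C·C·CAA·CAA
    A ↦ ABB
    B ↦ C
    C ↦ CAA

A->ABB, B->C, C->CAA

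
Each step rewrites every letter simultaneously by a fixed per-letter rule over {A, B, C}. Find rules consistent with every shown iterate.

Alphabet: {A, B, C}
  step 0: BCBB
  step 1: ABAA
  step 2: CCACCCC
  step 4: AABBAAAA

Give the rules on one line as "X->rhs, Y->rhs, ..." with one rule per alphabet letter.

A->CC, B->A, C->B

  step 1 ⇒ step 2: ABAA ⇒ CC·A·CC·CC
    A ↦ CC
    B ↦ A
  step 0 ⇒ step 1: BCBB ⇒ A·B·A·A
    C ↦ B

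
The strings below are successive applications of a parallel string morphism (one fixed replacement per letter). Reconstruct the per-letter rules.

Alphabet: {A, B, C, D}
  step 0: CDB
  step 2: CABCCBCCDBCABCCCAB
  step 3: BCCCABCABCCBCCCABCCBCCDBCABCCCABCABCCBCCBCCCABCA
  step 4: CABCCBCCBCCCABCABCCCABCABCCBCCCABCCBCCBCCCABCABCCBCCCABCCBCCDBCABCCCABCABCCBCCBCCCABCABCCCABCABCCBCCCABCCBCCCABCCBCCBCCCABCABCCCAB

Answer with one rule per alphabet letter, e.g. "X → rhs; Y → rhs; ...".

  step 3 ⇒ step 4: BCCCABCABCCBCCCABCCBCCDBCABCCCABCABCCBCCBCCCABCA ⇒ CA·BCC·BCC·BCC·CAB·CA·BCC·CAB·CA·BCC·BCC·CA·BCC·BCC·BCC·CAB·CA·BCC·BCC·CA·BCC·BCC·DB·CA·BCC·CAB·CA·BCC·BCC·BCC·CAB·CA·BCC·CAB·CA·BCC·BCC·CA·BCC·BCC·CA·BCC·BCC·BCC·CAB·CA·BCC·CAB
    A ↦ CAB
    B ↦ CA
    C ↦ BCC
    D ↦ DB

A->CAB, B->CA, C->BCC, D->DB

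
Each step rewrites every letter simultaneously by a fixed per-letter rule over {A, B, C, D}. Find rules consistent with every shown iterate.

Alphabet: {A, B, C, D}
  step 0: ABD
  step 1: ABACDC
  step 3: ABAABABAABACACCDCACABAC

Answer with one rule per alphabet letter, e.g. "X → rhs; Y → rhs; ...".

A->AB, B->A, C->AC, D->CDC

  step 0 ⇒ step 1: ABD ⇒ AB·A·CDC
    A ↦ AB
    B ↦ A
    D ↦ CDC
    C ↦ AC  (constrained at step 1)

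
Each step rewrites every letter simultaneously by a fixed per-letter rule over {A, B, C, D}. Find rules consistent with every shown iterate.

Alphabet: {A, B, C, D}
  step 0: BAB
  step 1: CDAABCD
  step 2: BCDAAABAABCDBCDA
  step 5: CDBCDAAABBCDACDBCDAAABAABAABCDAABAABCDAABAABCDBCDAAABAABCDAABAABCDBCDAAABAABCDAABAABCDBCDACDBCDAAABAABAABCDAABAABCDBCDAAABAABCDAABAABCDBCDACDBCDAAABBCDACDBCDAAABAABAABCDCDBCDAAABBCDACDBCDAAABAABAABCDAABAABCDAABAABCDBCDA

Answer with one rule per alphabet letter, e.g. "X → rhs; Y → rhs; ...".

  step 1 ⇒ step 2: CDAABCD ⇒ BCD·A·AAB·AAB·CD·BCD·A
    A ↦ AAB
    B ↦ CD
    C ↦ BCD
    D ↦ A

A->AAB, B->CD, C->BCD, D->A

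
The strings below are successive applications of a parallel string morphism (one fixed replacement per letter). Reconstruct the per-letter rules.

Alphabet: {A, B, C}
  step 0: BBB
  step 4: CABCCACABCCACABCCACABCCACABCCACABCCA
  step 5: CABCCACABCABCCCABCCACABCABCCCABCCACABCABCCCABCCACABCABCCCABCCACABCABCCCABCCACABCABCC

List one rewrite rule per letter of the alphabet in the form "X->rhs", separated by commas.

  step 4 ⇒ step 5: CABCCACABCCACABCCACABCCACABCCACABCCA ⇒ CAB·CC·A·CAB·CAB·CC·CAB·CC·A·CAB·CAB·CC·CAB·CC·A·CAB·CAB·CC·CAB·CC·A·CAB·CAB·CC·CAB·CC·A·CAB·CAB·CC·CAB·CC·A·CAB·CAB·CC
    A ↦ CC
    B ↦ A
    C ↦ CAB

A->CC, B->A, C->CAB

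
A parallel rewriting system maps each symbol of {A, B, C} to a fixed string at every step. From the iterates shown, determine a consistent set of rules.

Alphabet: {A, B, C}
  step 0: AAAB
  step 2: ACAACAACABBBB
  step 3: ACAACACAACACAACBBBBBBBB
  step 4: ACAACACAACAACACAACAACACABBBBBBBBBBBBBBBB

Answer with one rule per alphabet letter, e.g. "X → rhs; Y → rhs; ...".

A->AC, B->BB, C->A

  step 3 ⇒ step 4: ACAACACAACACAACBBBBBBBB ⇒ AC·A·AC·AC·A·AC·A·AC·AC·A·AC·A·AC·AC·A·BB·BB·BB·BB·BB·BB·BB·BB
    A ↦ AC
    B ↦ BB
    C ↦ A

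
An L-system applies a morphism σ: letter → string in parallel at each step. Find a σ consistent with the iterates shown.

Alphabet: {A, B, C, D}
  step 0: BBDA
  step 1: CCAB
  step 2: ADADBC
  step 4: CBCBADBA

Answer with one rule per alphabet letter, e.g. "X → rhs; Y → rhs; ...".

A->B, B->C, C->AD, D->A

  step 1 ⇒ step 2: CCAB ⇒ AD·AD·B·C
    A ↦ B
    B ↦ C
    C ↦ AD
  step 0 ⇒ step 1: BBDA ⇒ C·C·A·B
    D ↦ A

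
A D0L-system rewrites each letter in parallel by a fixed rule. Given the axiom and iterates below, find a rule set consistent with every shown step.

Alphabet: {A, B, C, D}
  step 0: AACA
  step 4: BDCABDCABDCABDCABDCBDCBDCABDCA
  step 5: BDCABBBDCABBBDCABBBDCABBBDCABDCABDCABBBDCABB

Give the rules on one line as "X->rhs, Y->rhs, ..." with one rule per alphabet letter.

  step 4 ⇒ step 5: BDCABDCABDCABDCABDCBDCBDCABDCA ⇒ BD·C·A·BB·BD·C·A·BB·BD·C·A·BB·BD·C·A·BB·BD·C·A·BD·C·A·BD·C·A·BB·BD·C·A·BB
    A ↦ BB
    B ↦ BD
    C ↦ A
    D ↦ C

A->BB, B->BD, C->A, D->C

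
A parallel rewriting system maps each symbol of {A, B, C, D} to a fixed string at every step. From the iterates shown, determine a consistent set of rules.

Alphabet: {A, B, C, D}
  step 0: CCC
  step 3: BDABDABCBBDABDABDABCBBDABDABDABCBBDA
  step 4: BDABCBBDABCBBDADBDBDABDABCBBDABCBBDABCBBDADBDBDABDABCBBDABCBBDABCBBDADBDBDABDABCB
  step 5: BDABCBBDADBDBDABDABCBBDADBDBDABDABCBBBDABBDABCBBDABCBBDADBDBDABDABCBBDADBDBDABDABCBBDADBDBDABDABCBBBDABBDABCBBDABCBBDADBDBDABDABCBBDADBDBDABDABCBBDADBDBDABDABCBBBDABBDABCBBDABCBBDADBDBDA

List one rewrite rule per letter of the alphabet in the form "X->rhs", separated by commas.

  step 4 ⇒ step 5: BDABCBBDABCBBDADBDBDABDABCBBDABCBBDABCBBDADBDBDABDABCBBDABCBBDABCBBDADBDBDABDABCB ⇒ BDA·B·CB·BDA·DBD·BDA·BDA·B·CB·BDA·DBD·BDA·BDA·B·CB·B·BDA·B·BDA·B·CB·BDA·B·CB·BDA·DBD·BDA·BDA·B·CB·BDA·DBD·BDA·BDA·B·CB·BDA·DBD·BDA·BDA·B·CB·B·BDA·B·BDA·B·CB·BDA·B·CB·BDA·DBD·BDA·BDA·B·CB·BDA·DBD·BDA·BDA·B·CB·BDA·DBD·BDA·BDA·B·CB·B·BDA·B·BDA·B·CB·BDA·B·CB·BDA·DBD·BDA
    A ↦ CB
    B ↦ BDA
    C ↦ DBD
    D ↦ B

A->CB, B->BDA, C->DBD, D->B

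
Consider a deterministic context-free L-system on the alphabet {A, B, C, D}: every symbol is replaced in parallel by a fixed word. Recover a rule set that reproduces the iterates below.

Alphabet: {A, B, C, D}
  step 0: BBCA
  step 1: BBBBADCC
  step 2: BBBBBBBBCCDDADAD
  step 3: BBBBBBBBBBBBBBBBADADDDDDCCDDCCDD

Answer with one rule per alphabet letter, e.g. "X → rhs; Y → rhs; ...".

A->CC, B->BB, C->AD, D->DD

  step 2 ⇒ step 3: BBBBBBBBCCDDADAD ⇒ BB·BB·BB·BB·BB·BB·BB·BB·AD·AD·DD·DD·CC·DD·CC·DD
    A ↦ CC
    B ↦ BB
    C ↦ AD
    D ↦ DD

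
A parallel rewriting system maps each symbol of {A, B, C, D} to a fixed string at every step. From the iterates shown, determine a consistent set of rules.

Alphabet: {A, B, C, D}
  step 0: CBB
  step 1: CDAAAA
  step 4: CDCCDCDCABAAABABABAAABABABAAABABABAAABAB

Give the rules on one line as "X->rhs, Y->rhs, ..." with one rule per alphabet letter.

A->AB, B->AA, C->CD, D->C

  step 0 ⇒ step 1: CBB ⇒ CD·AA·AA
    B ↦ AA
    C ↦ CD
    A ↦ AB  (constrained at step 1)
    D ↦ C  (constrained at step 1)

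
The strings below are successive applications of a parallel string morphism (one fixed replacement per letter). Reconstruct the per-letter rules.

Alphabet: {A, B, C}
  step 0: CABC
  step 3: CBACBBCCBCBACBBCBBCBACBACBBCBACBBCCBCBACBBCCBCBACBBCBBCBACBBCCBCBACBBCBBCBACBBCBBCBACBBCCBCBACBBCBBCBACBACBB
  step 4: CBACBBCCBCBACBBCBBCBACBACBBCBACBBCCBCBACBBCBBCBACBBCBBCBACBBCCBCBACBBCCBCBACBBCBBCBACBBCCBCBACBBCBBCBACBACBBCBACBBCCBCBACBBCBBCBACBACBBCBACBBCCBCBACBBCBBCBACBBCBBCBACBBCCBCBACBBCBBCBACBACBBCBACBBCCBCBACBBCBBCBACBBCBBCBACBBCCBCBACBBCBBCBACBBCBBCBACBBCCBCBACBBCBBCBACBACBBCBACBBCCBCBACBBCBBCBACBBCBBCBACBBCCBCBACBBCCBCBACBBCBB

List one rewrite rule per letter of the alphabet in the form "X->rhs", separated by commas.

A->CCB, B->CBB, C->CBA

  step 3 ⇒ step 4: CBACBBCCBCBACBBCBBCBACBACBBCBACBBCCBCBACBBCCBCBACBBCBBCBACBBCCBCBACBBCBBCBACBBCBBCBACBBCCBCBACBBCBBCBACBACBB ⇒ CBA·CBB·CCB·CBA·CBB·CBB·CBA·CBA·CBB·CBA·CBB·CCB·CBA·CBB·CBB·CBA·CBB·CBB·CBA·CBB·CCB·CBA·CBB·CCB·CBA·CBB·CBB·CBA·CBB·CCB·CBA·CBB·CBB·CBA·CBA·CBB·CBA·CBB·CCB·CBA·CBB·CBB·CBA·CBA·CBB·CBA·CBB·CCB·CBA·CBB·CBB·CBA·CBB·CBB·CBA·CBB·CCB·CBA·CBB·CBB·CBA·CBA·CBB·CBA·CBB·CCB·CBA·CBB·CBB·CBA·CBB·CBB·CBA·CBB·CCB·CBA·CBB·CBB·CBA·CBB·CBB·CBA·CBB·CCB·CBA·CBB·CBB·CBA·CBA·CBB·CBA·CBB·CCB·CBA·CBB·CBB·CBA·CBB·CBB·CBA·CBB·CCB·CBA·CBB·CCB·CBA·CBB·CBB
    A ↦ CCB
    B ↦ CBB
    C ↦ CBA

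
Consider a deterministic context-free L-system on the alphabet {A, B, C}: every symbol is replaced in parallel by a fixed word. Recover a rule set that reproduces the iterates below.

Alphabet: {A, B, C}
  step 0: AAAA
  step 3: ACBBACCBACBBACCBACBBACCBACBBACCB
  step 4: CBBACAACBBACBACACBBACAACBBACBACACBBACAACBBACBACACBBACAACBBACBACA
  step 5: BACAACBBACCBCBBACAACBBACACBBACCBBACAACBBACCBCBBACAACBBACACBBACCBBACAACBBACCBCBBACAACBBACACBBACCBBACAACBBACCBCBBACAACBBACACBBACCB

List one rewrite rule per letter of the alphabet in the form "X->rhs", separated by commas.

  step 4 ⇒ step 5: CBBACAACBBACBACACBBACAACBBACBACACBBACAACBBACBACACBBACAACBBACBACA ⇒ BAC·A·A·CB·BAC·CB·CB·BAC·A·A·CB·BAC·A·CB·BAC·CB·BAC·A·A·CB·BAC·CB·CB·BAC·A·A·CB·BAC·A·CB·BAC·CB·BAC·A·A·CB·BAC·CB·CB·BAC·A·A·CB·BAC·A·CB·BAC·CB·BAC·A·A·CB·BAC·CB·CB·BAC·A·A·CB·BAC·A·CB·BAC·CB
    A ↦ CB
    B ↦ A
    C ↦ BAC

A->CB, B->A, C->BAC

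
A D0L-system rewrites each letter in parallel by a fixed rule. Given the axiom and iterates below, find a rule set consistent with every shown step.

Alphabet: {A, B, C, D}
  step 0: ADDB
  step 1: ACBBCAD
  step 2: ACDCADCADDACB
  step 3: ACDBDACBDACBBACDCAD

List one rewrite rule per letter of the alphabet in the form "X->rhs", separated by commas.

  step 2 ⇒ step 3: ACDCADCADDACB ⇒ AC·D·B·D·AC·B·D·AC·B·B·AC·D·CAD
    A ↦ AC
    B ↦ CAD
    C ↦ D
    D ↦ B

A->AC, B->CAD, C->D, D->B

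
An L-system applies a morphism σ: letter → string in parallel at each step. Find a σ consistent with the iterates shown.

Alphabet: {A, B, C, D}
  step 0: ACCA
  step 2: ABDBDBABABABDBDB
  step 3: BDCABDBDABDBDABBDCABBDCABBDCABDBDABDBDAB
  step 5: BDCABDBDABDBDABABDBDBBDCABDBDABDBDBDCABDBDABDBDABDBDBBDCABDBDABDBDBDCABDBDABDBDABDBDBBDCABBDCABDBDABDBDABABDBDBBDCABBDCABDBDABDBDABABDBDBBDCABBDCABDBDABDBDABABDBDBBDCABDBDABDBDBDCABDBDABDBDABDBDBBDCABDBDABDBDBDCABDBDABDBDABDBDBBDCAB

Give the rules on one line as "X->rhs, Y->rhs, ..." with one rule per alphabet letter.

A->BDC, B->AB, C->B, D->DBD

  step 2 ⇒ step 3: ABDBDBABABABDBDB ⇒ BDC·AB·DBD·AB·DBD·AB·BDC·AB·BDC·AB·BDC·AB·DBD·AB·DBD·AB
    A ↦ BDC
    B ↦ AB
    D ↦ DBD
    C ↦ B  (constrained at step 0)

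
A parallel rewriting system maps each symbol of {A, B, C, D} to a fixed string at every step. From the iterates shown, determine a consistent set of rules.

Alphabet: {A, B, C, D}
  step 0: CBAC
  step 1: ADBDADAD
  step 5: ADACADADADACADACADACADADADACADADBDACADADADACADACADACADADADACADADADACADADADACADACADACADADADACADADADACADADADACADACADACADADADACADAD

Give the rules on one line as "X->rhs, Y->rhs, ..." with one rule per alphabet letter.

  step 0 ⇒ step 1: CBAC ⇒ AD·BD·AD·AD
    A ↦ AD
    B ↦ BD
    C ↦ AD
    D ↦ AC  (constrained at step 1)

A->AD, B->BD, C->AD, D->AC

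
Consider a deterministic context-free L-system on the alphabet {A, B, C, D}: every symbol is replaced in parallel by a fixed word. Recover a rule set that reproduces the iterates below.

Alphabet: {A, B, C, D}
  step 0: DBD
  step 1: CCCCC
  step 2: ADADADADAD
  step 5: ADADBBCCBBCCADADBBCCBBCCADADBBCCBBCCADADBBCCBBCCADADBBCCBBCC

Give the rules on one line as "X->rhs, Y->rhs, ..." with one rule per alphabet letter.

  step 1 ⇒ step 2: CCCCC ⇒ AD·AD·AD·AD·AD
    C ↦ AD
    A ↦ BB  (constrained at step 2)
  step 0 ⇒ step 1: DBD ⇒ CC·C·CC
    B ↦ C
  step 0 ⇒ step 1: DBD ⇒ CC·C·CC
    D ↦ CC

A->BB, B->C, C->AD, D->CC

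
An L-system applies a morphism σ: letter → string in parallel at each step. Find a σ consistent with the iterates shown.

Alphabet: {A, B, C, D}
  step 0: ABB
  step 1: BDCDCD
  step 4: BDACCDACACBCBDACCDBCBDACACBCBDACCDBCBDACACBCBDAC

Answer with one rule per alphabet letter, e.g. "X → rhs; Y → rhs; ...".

  step 0 ⇒ step 1: ABB ⇒ BD·CD·CD
    A ↦ BD
    B ↦ CD
    C ↦ AC  (constrained at step 1)
    D ↦ BC  (constrained at step 1)

A->BD, B->CD, C->AC, D->BC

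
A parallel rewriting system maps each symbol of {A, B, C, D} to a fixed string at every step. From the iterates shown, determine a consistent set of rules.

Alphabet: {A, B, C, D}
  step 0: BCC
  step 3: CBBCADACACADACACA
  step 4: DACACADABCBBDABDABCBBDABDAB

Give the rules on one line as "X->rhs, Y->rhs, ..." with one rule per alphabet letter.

  step 3 ⇒ step 4: CBBCADACACADACACA ⇒ DA·CA·CA·DA·B·CB·B·DA·B·DA·B·CB·B·DA·B·DA·B
    A ↦ B
    B ↦ CA
    C ↦ DA
    D ↦ CB

A->B, B->CA, C->DA, D->CB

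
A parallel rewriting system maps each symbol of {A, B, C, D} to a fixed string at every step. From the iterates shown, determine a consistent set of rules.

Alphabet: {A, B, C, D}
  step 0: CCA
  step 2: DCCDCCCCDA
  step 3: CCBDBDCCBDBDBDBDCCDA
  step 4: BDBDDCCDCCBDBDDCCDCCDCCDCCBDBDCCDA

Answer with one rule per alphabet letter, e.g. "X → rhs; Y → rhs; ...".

  step 3 ⇒ step 4: CCBDBDCCBDBDBDBDCCDA ⇒ BD·BD·D·CC·D·CC·BD·BD·D·CC·D·CC·D·CC·D·CC·BD·BD·CC·DA
    A ↦ DA
    B ↦ D
    C ↦ BD
    D ↦ CC

A->DA, B->D, C->BD, D->CC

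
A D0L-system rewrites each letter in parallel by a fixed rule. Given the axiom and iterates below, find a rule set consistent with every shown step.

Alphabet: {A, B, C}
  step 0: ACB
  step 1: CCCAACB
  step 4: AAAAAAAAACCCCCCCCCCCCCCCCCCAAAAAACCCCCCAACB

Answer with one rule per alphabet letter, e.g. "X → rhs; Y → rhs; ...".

A->CCC, B->ACB, C->A

  step 0 ⇒ step 1: ACB ⇒ CCC·A·ACB
    A ↦ CCC
    B ↦ ACB
    C ↦ A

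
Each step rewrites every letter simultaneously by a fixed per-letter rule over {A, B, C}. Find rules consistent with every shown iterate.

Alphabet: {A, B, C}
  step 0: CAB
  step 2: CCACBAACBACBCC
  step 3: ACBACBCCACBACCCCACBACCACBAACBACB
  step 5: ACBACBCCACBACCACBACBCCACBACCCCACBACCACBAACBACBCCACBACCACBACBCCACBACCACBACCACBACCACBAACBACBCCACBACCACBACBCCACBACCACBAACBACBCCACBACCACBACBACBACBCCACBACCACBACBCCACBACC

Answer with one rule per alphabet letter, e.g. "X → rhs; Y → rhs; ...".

A->CC, B->A, C->ACB

  step 2 ⇒ step 3: CCACBAACBACBCC ⇒ ACB·ACB·CC·ACB·A·CC·CC·ACB·A·CC·ACB·A·ACB·ACB
    A ↦ CC
    B ↦ A
    C ↦ ACB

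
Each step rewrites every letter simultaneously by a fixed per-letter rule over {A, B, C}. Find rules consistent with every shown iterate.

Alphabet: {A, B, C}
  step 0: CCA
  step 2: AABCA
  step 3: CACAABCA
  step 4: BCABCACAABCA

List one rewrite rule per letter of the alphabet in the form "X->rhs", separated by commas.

A->CA, B->A, C->B

  step 3 ⇒ step 4: CACAABCA ⇒ B·CA·B·CA·CA·A·B·CA
    A ↦ CA
    B ↦ A
    C ↦ B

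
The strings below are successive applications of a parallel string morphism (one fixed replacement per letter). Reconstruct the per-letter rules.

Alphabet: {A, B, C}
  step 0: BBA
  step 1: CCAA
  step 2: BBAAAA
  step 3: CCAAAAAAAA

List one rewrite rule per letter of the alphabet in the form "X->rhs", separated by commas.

  step 2 ⇒ step 3: BBAAAA ⇒ C·C·AA·AA·AA·AA
    A ↦ AA
    B ↦ C
  step 1 ⇒ step 2: CCAA ⇒ B·B·AA·AA
    C ↦ B

A->AA, B->C, C->B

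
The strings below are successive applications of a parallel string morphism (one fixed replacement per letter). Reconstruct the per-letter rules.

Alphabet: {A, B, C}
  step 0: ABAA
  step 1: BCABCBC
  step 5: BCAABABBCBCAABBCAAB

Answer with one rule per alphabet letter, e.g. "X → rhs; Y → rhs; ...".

  step 0 ⇒ step 1: ABAA ⇒ BC·A·BC·BC
    A ↦ BC
    B ↦ A
    C ↦ B  (constrained at step 1)

A->BC, B->A, C->B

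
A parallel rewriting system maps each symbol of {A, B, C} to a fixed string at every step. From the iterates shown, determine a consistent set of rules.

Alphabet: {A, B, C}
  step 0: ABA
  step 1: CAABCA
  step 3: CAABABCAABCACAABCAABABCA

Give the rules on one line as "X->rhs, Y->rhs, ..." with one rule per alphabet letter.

A->CA, B->AB, C->AB

  step 0 ⇒ step 1: ABA ⇒ CA·AB·CA
    A ↦ CA
    B ↦ AB
    C ↦ AB  (constrained at step 1)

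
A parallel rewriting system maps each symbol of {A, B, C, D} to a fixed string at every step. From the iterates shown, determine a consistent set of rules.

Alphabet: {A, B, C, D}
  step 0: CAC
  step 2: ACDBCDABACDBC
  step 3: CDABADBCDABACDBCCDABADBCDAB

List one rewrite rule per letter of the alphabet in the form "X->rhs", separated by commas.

  step 2 ⇒ step 3: ACDBCDABACDBC ⇒ C·DAB·A·DBC·DAB·A·C·DBC·C·DAB·A·DBC·DAB
    A ↦ C
    B ↦ DBC
    C ↦ DAB
    D ↦ A

A->C, B->DBC, C->DAB, D->A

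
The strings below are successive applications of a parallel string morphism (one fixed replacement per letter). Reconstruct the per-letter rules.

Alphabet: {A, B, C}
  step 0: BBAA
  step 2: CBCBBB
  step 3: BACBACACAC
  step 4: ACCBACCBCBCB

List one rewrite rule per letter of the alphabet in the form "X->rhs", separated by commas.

  step 3 ⇒ step 4: BACBACACAC ⇒ AC·C·B·AC·C·B·C·B·C·B
    A ↦ C
    B ↦ AC
    C ↦ B

A->C, B->AC, C->B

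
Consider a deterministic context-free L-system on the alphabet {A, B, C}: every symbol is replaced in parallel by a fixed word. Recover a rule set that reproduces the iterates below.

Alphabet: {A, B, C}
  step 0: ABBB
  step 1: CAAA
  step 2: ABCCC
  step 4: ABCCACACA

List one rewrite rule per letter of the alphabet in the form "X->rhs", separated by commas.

  step 1 ⇒ step 2: CAAA ⇒ AB·C·C·C
    A ↦ C
    C ↦ AB
  step 0 ⇒ step 1: ABBB ⇒ C·A·A·A
    B ↦ A

A->C, B->A, C->AB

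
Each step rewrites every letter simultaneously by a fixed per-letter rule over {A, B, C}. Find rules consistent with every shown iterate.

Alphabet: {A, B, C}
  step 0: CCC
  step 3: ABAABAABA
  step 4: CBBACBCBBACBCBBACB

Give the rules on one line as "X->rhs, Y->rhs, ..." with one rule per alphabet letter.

  step 3 ⇒ step 4: ABAABAABA ⇒ CB·BA·CB·CB·BA·CB·CB·BA·CB
    A ↦ CB
    B ↦ BA
    C ↦ A  (constrained at step 0)

A->CB, B->BA, C->A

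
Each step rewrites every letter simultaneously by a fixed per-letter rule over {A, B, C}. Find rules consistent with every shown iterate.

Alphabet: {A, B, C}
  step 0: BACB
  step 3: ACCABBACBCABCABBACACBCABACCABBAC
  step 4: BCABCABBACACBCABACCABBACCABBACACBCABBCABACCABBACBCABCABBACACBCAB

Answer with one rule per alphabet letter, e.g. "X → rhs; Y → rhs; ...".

A->B, B->AC, C->CAB

  step 3 ⇒ step 4: ACCABBACBCABCABBACACBCABACCABBAC ⇒ B·CAB·CAB·B·AC·AC·B·CAB·AC·CAB·B·AC·CAB·B·AC·AC·B·CAB·B·CAB·AC·CAB·B·AC·B·CAB·CAB·B·AC·AC·B·CAB
    A ↦ B
    B ↦ AC
    C ↦ CAB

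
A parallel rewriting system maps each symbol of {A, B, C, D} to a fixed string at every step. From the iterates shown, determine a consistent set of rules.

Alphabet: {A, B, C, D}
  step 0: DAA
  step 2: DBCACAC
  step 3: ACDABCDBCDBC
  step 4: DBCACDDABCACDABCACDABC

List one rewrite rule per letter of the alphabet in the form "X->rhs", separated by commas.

  step 3 ⇒ step 4: ACDABCDBCDBC ⇒ D·BC·AC·D·DA·BC·AC·DA·BC·AC·DA·BC
    A ↦ D
    B ↦ DA
    C ↦ BC
    D ↦ AC

A->D, B->DA, C->BC, D->AC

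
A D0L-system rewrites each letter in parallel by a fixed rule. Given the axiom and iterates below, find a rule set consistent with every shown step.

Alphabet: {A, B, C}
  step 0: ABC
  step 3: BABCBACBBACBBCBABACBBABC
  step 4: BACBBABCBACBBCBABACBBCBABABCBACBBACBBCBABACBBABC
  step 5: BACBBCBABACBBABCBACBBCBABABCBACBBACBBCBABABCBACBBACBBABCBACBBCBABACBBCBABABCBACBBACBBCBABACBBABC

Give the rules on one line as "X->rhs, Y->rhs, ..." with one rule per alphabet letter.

A->CB, B->BA, C->BC

  step 4 ⇒ step 5: BACBBABCBACBBCBABACBBCBABABCBACBBACBBCBABACBBABC ⇒ BA·CB·BC·BA·BA·CB·BA·BC·BA·CB·BC·BA·BA·BC·BA·CB·BA·CB·BC·BA·BA·BC·BA·CB·BA·CB·BA·BC·BA·CB·BC·BA·BA·CB·BC·BA·BA·BC·BA·CB·BA·CB·BC·BA·BA·CB·BA·BC
    A ↦ CB
    B ↦ BA
    C ↦ BC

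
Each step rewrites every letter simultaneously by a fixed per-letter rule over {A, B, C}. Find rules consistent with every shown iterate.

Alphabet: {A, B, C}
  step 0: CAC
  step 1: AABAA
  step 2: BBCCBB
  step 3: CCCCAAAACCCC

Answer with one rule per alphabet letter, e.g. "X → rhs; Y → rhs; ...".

  step 2 ⇒ step 3: BBCCBB ⇒ CC·CC·AA·AA·CC·CC
    B ↦ CC
    C ↦ AA
  step 0 ⇒ step 1: CAC ⇒ AA·B·AA
    A ↦ B

A->B, B->CC, C->AA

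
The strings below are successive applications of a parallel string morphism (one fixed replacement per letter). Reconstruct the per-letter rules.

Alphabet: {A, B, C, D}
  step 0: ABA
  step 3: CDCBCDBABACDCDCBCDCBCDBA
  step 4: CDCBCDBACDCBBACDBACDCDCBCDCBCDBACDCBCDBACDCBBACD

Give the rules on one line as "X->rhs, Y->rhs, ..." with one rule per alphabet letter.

  step 3 ⇒ step 4: CDCBCDBABACDCDCBCDCBCDBA ⇒ CD·CB·CD·BA·CD·CB·BA·CD·BA·CD·CD·CB·CD·CB·CD·BA·CD·CB·CD·BA·CD·CB·BA·CD
    A ↦ CD
    B ↦ BA
    C ↦ CD
    D ↦ CB

A->CD, B->BA, C->CD, D->CB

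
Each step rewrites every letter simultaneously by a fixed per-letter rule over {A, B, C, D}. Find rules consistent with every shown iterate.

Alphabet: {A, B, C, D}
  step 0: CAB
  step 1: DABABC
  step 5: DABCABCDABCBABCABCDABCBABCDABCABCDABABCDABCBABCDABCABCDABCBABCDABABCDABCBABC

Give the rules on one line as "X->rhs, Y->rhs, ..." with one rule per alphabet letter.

A->AB, B->C, C->DAB, D->CB

  step 0 ⇒ step 1: CAB ⇒ DAB·AB·C
    A ↦ AB
    B ↦ C
    C ↦ DAB
    D ↦ CB  (constrained at step 1)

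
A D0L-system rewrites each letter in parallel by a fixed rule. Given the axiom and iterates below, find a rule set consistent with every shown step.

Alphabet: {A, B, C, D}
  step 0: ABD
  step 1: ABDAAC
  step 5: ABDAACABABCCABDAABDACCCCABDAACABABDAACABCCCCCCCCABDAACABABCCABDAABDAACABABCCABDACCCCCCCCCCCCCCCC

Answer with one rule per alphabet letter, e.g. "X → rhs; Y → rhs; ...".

A->AB, B->DA, C->CC, D->AC

  step 0 ⇒ step 1: ABD ⇒ AB·DA·AC
    A ↦ AB
    B ↦ DA
    D ↦ AC
    C ↦ CC  (constrained at step 1)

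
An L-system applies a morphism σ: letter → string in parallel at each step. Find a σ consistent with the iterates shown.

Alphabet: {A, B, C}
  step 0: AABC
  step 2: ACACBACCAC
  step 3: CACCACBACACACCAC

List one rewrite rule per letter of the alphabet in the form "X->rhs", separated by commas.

A->C, B->BA, C->AC

  step 2 ⇒ step 3: ACACBACCAC ⇒ C·AC·C·AC·BA·C·AC·AC·C·AC
    A ↦ C
    B ↦ BA
    C ↦ AC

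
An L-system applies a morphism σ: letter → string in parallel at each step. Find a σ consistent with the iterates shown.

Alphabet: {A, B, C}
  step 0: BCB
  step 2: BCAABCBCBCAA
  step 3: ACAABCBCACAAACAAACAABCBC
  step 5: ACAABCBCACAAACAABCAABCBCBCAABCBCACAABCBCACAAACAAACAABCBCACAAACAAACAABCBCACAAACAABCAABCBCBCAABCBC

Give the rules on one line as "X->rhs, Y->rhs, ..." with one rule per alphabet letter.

  step 2 ⇒ step 3: BCAABCBCBCAA ⇒ AC·AA·BC·BC·AC·AA·AC·AA·AC·AA·BC·BC
    A ↦ BC
    B ↦ AC
    C ↦ AA

A->BC, B->AC, C->AA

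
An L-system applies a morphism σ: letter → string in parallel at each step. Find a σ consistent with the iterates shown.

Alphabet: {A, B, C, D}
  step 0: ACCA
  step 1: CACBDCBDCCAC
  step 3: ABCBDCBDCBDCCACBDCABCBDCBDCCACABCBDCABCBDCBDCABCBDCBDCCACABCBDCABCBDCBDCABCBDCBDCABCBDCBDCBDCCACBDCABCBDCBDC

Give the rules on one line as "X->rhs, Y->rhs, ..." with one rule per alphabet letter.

  step 0 ⇒ step 1: ACCA ⇒ CAC·BDC·BDC·CAC
    A ↦ CAC
    C ↦ BDC
    B ↦ ABC  (constrained at step 1)
    D ↦ BDC  (constrained at step 1)

A->CAC, B->ABC, C->BDC, D->BDC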